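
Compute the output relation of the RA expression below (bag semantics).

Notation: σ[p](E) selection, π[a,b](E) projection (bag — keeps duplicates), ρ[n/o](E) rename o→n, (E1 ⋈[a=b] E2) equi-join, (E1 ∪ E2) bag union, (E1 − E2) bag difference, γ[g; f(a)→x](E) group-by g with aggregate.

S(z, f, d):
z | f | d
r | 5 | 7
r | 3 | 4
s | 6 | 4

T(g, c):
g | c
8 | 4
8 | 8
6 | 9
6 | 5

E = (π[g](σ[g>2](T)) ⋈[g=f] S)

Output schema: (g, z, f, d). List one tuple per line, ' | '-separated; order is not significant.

Row counts bottom-up:
  T → 4
  σ[g>2](T) → 4
  π[g](σ[g>2](T)) → 4
  S → 3
  (π[g](σ[g>2](T)) ⋈[g=f] S) → 2

== RESULT ==
g | z | f | d
6 | s | 6 | 4
6 | s | 6 | 4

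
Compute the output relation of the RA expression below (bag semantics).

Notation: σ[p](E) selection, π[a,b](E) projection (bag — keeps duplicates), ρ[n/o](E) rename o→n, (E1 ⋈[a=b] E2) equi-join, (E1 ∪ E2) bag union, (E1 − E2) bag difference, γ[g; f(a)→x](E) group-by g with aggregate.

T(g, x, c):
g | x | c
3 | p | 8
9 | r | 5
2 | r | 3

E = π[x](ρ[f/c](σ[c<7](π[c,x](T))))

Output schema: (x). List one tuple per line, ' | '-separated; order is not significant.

Row counts bottom-up:
  T → 3
  π[c,x](T) → 3
  σ[c<7](π[c,x](T)) → 2
  ρ[f/c](σ[c<7](π[c,x](T))) → 2
  π[x](ρ[f/c](σ[c<7](π[c,x](T)))) → 2

== RESULT ==
x
r
r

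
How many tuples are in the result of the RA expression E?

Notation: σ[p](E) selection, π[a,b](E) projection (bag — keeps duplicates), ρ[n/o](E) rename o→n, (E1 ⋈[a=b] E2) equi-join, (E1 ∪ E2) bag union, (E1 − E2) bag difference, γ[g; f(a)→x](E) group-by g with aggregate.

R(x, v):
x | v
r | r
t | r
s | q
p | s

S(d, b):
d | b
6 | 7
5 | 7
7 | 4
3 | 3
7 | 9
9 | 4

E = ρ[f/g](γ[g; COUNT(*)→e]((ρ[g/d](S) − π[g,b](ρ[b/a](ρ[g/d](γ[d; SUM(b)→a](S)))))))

Subexpression sizes:
  S → 6
  ρ[g/d](S) → 6
  S → 6
  γ[d; SUM(b)→a](S) → 5
  ρ[g/d](γ[d; SUM(b)→a](S)) → 5
  ρ[b/a](ρ[g/d](γ[d; SUM(b)→a](S))) → 5
  π[g,b](ρ[b/a](ρ[g/d](γ[d; SUM(b)→a](S)))) → 5
  (ρ[g/d](S) − π[g,b](ρ[b/a](ρ[g/d](γ[d; SUM(b)→a](S))))) → 2
  γ[g; COUNT(*)→e]((ρ[g/d](S) − π[g,b](ρ[b/a](ρ[g/d](γ[d; SUM(b)→a](S)))))) → 1
  ρ[f/g](γ[g; COUNT(*)→e]((ρ[g/d](S) − π[g,b](ρ[b/a](ρ[g/d](γ[d; SUM(b)→a](S))))))) → 1

|E| = 1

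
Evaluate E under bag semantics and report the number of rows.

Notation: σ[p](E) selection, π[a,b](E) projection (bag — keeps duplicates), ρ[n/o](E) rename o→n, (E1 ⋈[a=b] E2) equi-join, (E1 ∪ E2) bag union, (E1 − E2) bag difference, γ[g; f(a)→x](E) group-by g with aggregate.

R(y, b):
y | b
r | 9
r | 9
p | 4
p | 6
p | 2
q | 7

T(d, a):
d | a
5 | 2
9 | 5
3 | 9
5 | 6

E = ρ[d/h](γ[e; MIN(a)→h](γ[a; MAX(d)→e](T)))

Stepwise |·|:
  T → 4
  γ[a; MAX(d)→e](T) → 4
  γ[e; MIN(a)→h](γ[a; MAX(d)→e](T)) → 3
  ρ[d/h](γ[e; MIN(a)→h](γ[a; MAX(d)→e](T))) → 3

|E| = 3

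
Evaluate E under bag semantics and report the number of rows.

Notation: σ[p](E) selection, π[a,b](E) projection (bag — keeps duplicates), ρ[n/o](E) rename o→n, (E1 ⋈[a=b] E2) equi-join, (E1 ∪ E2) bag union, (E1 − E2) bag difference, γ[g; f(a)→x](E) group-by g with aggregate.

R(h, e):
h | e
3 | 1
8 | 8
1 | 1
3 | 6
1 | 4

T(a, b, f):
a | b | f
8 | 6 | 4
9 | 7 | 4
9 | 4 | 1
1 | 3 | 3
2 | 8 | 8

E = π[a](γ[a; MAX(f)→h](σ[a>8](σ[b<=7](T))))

Per-node cardinality:
  T → 5
  σ[b<=7](T) → 4
  σ[a>8](σ[b<=7](T)) → 2
  γ[a; MAX(f)→h](σ[a>8](σ[b<=7](T))) → 1
  π[a](γ[a; MAX(f)→h](σ[a>8](σ[b<=7](T)))) → 1

|E| = 1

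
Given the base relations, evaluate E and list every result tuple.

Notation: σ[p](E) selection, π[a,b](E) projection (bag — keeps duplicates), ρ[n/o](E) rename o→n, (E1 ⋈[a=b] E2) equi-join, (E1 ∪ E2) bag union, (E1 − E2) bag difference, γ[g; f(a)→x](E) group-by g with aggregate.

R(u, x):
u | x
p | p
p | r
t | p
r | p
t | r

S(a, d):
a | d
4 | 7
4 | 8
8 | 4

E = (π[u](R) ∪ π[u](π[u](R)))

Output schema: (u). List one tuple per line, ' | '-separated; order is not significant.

Per-node cardinality:
  R → 5
  π[u](R) → 5
  R → 5
  π[u](R) → 5
  π[u](π[u](R)) → 5
  (π[u](R) ∪ π[u](π[u](R))) → 10

== RESULT ==
u
p
p
p
p
r
r
t
t
t
t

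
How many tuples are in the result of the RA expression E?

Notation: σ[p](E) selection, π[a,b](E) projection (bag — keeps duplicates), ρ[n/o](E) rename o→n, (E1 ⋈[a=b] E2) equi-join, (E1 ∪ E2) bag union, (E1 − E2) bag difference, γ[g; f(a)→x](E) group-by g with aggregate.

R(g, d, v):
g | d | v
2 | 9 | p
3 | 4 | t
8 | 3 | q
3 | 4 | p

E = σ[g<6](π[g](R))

Row counts bottom-up:
  R → 4
  π[g](R) → 4
  σ[g<6](π[g](R)) → 3

|E| = 3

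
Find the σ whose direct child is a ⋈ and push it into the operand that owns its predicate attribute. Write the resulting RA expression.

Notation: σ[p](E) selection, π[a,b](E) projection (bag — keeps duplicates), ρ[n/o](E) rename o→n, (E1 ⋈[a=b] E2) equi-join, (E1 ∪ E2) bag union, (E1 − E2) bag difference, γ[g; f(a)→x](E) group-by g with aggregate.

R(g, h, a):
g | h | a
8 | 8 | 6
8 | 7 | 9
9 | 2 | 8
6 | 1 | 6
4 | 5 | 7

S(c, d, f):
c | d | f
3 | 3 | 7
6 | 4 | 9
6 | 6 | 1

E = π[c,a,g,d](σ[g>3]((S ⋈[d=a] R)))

σ filters on g, owned by the right side.
E' = π[c,a,g,d]((S ⋈[d=a] σ[g>3](R)))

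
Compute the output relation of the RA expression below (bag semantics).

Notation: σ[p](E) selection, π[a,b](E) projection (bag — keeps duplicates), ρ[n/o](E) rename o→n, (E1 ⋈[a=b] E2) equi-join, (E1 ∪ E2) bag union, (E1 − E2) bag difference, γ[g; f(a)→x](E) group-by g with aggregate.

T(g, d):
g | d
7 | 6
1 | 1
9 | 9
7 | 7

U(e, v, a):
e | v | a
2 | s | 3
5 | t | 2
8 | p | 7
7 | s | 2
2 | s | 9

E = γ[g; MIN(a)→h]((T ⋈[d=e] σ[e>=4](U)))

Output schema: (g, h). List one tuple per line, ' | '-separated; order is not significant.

Row counts bottom-up:
  T → 4
  U → 5
  σ[e>=4](U) → 3
  (T ⋈[d=e] σ[e>=4](U)) → 1
  γ[g; MIN(a)→h]((T ⋈[d=e] σ[e>=4](U))) → 1

== RESULT ==
g | h
7 | 2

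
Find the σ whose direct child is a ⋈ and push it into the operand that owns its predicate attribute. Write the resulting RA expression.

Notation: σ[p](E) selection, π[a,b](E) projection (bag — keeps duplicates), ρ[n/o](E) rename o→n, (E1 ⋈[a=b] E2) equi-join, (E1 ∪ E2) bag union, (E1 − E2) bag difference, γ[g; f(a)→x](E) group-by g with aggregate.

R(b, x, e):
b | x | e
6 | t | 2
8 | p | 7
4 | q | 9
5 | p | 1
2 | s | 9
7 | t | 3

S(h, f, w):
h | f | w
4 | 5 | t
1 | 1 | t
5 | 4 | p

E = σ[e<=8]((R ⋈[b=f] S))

σ filters on e, owned by the left side.
E' = (σ[e<=8](R) ⋈[b=f] S)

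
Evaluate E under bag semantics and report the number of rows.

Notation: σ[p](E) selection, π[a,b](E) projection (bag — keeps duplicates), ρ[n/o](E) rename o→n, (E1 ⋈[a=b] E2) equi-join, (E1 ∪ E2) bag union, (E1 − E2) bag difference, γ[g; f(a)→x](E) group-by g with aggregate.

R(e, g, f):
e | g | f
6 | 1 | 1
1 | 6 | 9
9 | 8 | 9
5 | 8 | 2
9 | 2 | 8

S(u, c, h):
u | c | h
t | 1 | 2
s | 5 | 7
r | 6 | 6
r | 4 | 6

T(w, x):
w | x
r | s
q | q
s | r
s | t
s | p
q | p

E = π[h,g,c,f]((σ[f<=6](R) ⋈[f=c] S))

Row counts bottom-up:
  R → 5
  σ[f<=6](R) → 2
  S → 4
  (σ[f<=6](R) ⋈[f=c] S) → 1
  π[h,g,c,f]((σ[f<=6](R) ⋈[f=c] S)) → 1

|E| = 1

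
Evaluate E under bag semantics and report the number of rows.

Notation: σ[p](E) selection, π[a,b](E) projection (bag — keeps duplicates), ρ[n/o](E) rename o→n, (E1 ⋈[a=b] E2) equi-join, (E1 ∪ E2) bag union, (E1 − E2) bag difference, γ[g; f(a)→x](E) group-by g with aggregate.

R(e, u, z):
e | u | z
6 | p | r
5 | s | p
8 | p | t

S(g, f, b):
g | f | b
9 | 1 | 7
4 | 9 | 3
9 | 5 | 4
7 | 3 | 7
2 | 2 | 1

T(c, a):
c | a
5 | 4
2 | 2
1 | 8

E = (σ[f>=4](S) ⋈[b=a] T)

Stepwise |·|:
  S → 5
  σ[f>=4](S) → 2
  T → 3
  (σ[f>=4](S) ⋈[b=a] T) → 1

|E| = 1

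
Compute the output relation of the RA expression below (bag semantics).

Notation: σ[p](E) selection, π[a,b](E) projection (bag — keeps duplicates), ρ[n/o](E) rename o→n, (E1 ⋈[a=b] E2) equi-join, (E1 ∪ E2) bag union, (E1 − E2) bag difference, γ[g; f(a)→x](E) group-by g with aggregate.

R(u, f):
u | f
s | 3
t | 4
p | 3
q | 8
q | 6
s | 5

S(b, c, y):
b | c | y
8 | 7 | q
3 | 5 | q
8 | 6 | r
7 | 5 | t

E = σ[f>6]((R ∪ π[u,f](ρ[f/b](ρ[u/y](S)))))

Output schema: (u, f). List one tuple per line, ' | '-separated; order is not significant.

Subexpression sizes:
  R → 6
  S → 4
  ρ[u/y](S) → 4
  ρ[f/b](ρ[u/y](S)) → 4
  π[u,f](ρ[f/b](ρ[u/y](S))) → 4
  (R ∪ π[u,f](ρ[f/b](ρ[u/y](S)))) → 10
  σ[f>6]((R ∪ π[u,f](ρ[f/b](ρ[u/y](S))))) → 4

== RESULT ==
u | f
q | 8
q | 8
r | 8
t | 7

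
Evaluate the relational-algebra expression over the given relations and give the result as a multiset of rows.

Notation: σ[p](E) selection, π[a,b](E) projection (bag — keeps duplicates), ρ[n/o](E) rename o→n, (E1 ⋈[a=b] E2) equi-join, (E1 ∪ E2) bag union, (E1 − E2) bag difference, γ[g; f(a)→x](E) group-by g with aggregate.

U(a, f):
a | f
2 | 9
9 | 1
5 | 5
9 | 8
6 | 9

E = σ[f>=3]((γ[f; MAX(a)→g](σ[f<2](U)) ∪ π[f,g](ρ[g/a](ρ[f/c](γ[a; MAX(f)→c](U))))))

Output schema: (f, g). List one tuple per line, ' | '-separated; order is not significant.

Subexpression sizes:
  U → 5
  σ[f<2](U) → 1
  γ[f; MAX(a)→g](σ[f<2](U)) → 1
  U → 5
  γ[a; MAX(f)→c](U) → 4
  ρ[f/c](γ[a; MAX(f)→c](U)) → 4
  ρ[g/a](ρ[f/c](γ[a; MAX(f)→c](U))) → 4
  π[f,g](ρ[g/a](ρ[f/c](γ[a; MAX(f)→c](U)))) → 4
  (γ[f; MAX(a)→g](σ[f<2](U)) ∪ π[f,g](ρ[g/a](ρ[f/c](γ[a; MAX(f)→c](U))))) → 5
  σ[f>=3]((γ[f; MAX(a)→g](σ[f<2](U)) ∪ π[f,g](ρ[g/a](ρ[f/c](γ[a; MAX(f)→c](U)))))) → 4

== RESULT ==
f | g
5 | 5
8 | 9
9 | 2
9 | 6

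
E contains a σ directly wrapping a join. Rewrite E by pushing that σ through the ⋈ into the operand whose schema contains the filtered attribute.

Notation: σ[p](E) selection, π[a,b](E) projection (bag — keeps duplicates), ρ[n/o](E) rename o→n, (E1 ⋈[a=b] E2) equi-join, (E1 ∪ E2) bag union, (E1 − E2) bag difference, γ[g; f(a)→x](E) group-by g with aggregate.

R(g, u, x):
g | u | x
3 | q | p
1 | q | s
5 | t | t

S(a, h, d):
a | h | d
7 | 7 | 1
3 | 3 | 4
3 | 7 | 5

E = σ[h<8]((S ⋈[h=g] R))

σ filters on h, owned by the left side.
E' = (σ[h<8](S) ⋈[h=g] R)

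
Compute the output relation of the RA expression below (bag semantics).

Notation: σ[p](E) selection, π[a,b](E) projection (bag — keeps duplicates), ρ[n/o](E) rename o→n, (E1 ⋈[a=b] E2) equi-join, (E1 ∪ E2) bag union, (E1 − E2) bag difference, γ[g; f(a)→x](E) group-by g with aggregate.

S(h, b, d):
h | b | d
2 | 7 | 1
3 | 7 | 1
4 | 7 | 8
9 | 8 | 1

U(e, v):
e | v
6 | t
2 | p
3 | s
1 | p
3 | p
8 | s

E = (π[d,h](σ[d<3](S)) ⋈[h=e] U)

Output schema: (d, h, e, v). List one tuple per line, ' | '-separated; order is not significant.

Row counts bottom-up:
  S → 4
  σ[d<3](S) → 3
  π[d,h](σ[d<3](S)) → 3
  U → 6
  (π[d,h](σ[d<3](S)) ⋈[h=e] U) → 3

== RESULT ==
d | h | e | v
1 | 2 | 2 | p
1 | 3 | 3 | p
1 | 3 | 3 | s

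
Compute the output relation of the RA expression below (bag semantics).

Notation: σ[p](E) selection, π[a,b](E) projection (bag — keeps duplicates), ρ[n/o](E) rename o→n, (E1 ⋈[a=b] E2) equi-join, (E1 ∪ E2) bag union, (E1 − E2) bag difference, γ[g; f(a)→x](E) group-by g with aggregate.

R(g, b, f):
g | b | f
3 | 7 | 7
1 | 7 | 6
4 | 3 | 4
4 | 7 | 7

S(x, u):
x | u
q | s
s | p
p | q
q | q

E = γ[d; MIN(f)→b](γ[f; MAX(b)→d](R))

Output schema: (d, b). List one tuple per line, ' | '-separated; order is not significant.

Row counts bottom-up:
  R → 4
  γ[f; MAX(b)→d](R) → 3
  γ[d; MIN(f)→b](γ[f; MAX(b)→d](R)) → 2

== RESULT ==
d | b
3 | 4
7 | 6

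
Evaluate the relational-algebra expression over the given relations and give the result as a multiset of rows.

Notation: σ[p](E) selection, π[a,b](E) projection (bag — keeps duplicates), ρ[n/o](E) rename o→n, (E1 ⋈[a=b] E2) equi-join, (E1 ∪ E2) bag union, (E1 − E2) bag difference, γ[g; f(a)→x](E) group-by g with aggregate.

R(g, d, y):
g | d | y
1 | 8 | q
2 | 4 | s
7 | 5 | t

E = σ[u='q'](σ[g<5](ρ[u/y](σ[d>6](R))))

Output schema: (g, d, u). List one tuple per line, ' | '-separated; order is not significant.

Per-node cardinality:
  R → 3
  σ[d>6](R) → 1
  ρ[u/y](σ[d>6](R)) → 1
  σ[g<5](ρ[u/y](σ[d>6](R))) → 1
  σ[u='q'](σ[g<5](ρ[u/y](σ[d>6](R)))) → 1

== RESULT ==
g | d | u
1 | 8 | q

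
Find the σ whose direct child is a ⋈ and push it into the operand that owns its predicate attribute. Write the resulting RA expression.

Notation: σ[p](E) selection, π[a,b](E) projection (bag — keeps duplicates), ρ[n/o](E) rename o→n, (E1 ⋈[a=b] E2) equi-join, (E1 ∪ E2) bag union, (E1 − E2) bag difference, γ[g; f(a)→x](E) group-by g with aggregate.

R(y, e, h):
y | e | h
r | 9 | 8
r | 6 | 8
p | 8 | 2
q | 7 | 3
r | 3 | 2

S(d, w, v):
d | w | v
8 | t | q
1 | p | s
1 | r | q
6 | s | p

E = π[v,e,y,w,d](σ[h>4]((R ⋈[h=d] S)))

σ filters on h, owned by the left side.
E' = π[v,e,y,w,d]((σ[h>4](R) ⋈[h=d] S))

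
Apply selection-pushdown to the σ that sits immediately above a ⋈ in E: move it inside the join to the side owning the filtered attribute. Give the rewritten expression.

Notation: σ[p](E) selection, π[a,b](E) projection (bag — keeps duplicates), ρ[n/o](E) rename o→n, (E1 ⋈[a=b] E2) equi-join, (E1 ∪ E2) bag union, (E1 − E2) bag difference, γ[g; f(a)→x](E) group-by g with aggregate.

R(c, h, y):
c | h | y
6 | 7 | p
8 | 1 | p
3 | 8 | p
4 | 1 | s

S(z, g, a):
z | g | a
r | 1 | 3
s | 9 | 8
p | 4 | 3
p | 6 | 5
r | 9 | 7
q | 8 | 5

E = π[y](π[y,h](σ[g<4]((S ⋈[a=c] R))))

σ filters on g, owned by the left side.
E' = π[y](π[y,h]((σ[g<4](S) ⋈[a=c] R)))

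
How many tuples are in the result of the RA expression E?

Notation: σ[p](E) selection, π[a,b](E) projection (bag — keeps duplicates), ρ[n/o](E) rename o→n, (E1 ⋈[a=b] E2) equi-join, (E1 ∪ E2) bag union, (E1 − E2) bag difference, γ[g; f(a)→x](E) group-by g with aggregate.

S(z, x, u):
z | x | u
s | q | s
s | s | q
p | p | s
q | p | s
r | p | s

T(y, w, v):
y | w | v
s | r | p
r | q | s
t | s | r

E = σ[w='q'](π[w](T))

Per-node cardinality:
  T → 3
  π[w](T) → 3
  σ[w='q'](π[w](T)) → 1

|E| = 1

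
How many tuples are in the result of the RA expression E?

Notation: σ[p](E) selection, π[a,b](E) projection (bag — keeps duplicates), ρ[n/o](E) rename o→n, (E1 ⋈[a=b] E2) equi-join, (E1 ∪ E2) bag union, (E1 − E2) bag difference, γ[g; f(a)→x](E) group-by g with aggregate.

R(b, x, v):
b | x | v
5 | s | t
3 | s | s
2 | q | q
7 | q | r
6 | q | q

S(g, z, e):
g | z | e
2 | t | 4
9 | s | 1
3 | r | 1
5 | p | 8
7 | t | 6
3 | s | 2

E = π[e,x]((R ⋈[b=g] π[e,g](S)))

Subexpression sizes:
  R → 5
  S → 6
  π[e,g](S) → 6
  (R ⋈[b=g] π[e,g](S)) → 5
  π[e,x]((R ⋈[b=g] π[e,g](S))) → 5

|E| = 5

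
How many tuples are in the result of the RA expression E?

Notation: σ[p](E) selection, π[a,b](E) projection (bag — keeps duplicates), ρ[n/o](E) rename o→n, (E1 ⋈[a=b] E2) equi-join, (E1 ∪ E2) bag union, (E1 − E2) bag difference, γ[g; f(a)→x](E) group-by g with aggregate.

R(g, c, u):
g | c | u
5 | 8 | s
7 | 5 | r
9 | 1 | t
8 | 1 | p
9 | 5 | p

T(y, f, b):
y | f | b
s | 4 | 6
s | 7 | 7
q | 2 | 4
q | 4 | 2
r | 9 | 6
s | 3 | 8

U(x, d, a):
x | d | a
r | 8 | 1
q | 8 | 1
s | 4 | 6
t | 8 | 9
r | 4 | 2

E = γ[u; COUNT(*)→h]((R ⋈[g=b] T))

Row counts bottom-up:
  R → 5
  T → 6
  (R ⋈[g=b] T) → 2
  γ[u; COUNT(*)→h]((R ⋈[g=b] T)) → 2

|E| = 2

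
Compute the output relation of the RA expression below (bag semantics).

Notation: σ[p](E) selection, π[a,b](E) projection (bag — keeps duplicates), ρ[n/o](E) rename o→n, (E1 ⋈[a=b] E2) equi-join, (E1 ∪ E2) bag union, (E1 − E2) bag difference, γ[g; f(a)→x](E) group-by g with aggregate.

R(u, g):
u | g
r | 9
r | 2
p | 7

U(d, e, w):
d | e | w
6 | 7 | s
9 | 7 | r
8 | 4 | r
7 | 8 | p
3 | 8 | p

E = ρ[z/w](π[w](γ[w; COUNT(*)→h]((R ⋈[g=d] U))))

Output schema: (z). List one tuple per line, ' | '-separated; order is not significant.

Stepwise |·|:
  R → 3
  U → 5
  (R ⋈[g=d] U) → 2
  γ[w; COUNT(*)→h]((R ⋈[g=d] U)) → 2
  π[w](γ[w; COUNT(*)→h]((R ⋈[g=d] U))) → 2
  ρ[z/w](π[w](γ[w; COUNT(*)→h]((R ⋈[g=d] U)))) → 2

== RESULT ==
z
p
r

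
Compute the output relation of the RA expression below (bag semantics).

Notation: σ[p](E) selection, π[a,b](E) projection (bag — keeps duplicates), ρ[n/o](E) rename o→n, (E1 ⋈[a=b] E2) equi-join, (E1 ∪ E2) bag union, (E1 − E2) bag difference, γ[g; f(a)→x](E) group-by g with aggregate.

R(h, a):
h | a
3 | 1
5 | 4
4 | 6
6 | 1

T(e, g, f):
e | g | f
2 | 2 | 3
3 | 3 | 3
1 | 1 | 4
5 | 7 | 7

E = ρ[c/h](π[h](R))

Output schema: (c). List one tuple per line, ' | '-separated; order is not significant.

Per-node cardinality:
  R → 4
  π[h](R) → 4
  ρ[c/h](π[h](R)) → 4

== RESULT ==
c
3
4
5
6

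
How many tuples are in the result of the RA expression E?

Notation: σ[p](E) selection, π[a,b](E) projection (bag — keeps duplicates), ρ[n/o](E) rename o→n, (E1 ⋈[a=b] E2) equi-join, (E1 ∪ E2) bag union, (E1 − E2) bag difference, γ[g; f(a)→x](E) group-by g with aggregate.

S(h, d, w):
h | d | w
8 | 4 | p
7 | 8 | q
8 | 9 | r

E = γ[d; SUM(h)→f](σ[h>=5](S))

Subexpression sizes:
  S → 3
  σ[h>=5](S) → 3
  γ[d; SUM(h)→f](σ[h>=5](S)) → 3

|E| = 3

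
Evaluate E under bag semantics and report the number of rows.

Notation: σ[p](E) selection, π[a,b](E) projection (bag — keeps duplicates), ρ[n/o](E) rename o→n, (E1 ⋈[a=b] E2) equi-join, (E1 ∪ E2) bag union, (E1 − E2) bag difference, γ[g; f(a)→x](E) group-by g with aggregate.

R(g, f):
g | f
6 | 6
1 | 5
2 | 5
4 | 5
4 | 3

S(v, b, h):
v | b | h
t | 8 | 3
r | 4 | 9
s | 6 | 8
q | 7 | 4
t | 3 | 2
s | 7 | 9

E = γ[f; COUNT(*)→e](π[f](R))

Row counts bottom-up:
  R → 5
  π[f](R) → 5
  γ[f; COUNT(*)→e](π[f](R)) → 3

|E| = 3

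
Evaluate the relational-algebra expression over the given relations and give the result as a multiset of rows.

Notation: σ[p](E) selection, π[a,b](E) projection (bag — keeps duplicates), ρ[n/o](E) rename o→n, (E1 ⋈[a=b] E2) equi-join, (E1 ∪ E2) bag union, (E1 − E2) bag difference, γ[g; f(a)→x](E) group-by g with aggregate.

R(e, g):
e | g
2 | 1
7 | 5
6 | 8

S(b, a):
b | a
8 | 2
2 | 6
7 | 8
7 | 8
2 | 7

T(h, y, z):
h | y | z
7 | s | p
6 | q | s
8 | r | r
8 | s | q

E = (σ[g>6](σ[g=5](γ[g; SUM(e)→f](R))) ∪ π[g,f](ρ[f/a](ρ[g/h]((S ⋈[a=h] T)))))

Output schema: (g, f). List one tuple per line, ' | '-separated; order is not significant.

Subexpression sizes:
  R → 3
  γ[g; SUM(e)→f](R) → 3
  σ[g=5](γ[g; SUM(e)→f](R)) → 1
  σ[g>6](σ[g=5](γ[g; SUM(e)→f](R))) → 0
  S → 5
  T → 4
  (S ⋈[a=h] T) → 6
  ρ[g/h]((S ⋈[a=h] T)) → 6
  ρ[f/a](ρ[g/h]((S ⋈[a=h] T))) → 6
  π[g,f](ρ[f/a](ρ[g/h]((S ⋈[a=h] T)))) → 6
  (σ[g>6](σ[g=5](γ[g; SUM(e)→f](R))) ∪ π[g,f](ρ[f/a](ρ[g/h]((S ⋈[a=h] T))))) → 6

== RESULT ==
g | f
6 | 6
7 | 7
8 | 8
8 | 8
8 | 8
8 | 8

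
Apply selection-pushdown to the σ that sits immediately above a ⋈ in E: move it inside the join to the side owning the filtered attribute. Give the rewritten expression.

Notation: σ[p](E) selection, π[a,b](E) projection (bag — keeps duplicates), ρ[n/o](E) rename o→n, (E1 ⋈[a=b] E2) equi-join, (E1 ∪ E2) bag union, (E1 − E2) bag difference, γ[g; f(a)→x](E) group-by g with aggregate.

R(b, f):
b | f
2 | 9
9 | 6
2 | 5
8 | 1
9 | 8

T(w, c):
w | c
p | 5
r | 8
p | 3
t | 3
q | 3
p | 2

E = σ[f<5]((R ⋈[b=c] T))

σ filters on f, owned by the left side.
E' = (σ[f<5](R) ⋈[b=c] T)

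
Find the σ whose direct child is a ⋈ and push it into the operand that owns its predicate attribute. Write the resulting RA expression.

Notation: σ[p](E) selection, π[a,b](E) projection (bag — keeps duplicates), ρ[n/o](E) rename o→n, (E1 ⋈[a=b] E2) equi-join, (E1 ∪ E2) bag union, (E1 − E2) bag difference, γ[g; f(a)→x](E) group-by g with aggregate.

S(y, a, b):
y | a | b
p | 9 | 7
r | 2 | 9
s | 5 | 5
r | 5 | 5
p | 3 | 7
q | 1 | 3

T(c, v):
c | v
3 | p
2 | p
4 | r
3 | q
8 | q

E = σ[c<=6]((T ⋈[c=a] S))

σ filters on c, owned by the left side.
E' = (σ[c<=6](T) ⋈[c=a] S)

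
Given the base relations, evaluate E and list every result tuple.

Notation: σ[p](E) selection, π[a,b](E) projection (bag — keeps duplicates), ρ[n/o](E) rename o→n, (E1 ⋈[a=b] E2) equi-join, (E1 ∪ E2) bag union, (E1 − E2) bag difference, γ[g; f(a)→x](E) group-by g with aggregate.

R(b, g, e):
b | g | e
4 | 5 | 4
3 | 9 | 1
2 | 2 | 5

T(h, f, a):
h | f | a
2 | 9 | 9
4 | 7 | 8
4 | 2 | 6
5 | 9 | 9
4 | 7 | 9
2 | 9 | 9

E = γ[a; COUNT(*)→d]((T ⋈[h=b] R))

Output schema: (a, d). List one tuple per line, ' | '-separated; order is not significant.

Row counts bottom-up:
  T → 6
  R → 3
  (T ⋈[h=b] R) → 5
  γ[a; COUNT(*)→d]((T ⋈[h=b] R)) → 3

== RESULT ==
a | d
6 | 1
8 | 1
9 | 3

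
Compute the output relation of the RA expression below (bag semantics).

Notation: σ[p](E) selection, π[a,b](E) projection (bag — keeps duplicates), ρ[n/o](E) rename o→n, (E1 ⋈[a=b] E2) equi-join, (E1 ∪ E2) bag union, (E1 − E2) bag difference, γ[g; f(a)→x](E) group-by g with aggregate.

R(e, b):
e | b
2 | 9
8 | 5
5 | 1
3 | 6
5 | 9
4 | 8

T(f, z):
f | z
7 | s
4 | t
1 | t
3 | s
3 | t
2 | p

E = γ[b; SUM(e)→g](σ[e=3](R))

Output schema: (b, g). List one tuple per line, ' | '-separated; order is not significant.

Row counts bottom-up:
  R → 6
  σ[e=3](R) → 1
  γ[b; SUM(e)→g](σ[e=3](R)) → 1

== RESULT ==
b | g
6 | 3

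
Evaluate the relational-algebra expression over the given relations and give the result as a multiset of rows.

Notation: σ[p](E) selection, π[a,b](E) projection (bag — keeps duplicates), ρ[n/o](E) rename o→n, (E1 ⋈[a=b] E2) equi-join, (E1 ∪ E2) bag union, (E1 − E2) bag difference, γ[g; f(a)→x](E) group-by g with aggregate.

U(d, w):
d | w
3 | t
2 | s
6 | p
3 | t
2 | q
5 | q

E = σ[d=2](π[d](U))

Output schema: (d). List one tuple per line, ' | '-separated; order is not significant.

Stepwise |·|:
  U → 6
  π[d](U) → 6
  σ[d=2](π[d](U)) → 2

== RESULT ==
d
2
2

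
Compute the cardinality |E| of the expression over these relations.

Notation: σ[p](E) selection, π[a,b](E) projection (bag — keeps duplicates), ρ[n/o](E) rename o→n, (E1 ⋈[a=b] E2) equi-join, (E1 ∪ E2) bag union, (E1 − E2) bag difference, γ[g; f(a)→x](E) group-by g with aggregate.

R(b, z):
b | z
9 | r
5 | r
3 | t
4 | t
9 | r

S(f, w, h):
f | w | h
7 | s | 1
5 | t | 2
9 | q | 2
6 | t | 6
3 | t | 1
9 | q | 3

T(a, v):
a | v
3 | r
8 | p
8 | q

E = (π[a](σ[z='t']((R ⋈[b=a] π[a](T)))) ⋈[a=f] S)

Subexpression sizes:
  R → 5
  T → 3
  π[a](T) → 3
  (R ⋈[b=a] π[a](T)) → 1
  σ[z='t']((R ⋈[b=a] π[a](T))) → 1
  π[a](σ[z='t']((R ⋈[b=a] π[a](T)))) → 1
  S → 6
  (π[a](σ[z='t']((R ⋈[b=a] π[a](T)))) ⋈[a=f] S) → 1

|E| = 1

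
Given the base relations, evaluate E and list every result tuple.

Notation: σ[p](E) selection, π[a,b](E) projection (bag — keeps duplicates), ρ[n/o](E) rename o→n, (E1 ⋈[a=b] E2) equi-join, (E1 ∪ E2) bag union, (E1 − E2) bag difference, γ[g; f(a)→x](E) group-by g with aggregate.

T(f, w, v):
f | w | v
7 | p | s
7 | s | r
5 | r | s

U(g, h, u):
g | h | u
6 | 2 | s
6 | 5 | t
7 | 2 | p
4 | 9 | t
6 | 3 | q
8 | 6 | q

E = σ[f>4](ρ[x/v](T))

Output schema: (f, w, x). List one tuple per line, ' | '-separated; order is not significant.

Per-node cardinality:
  T → 3
  ρ[x/v](T) → 3
  σ[f>4](ρ[x/v](T)) → 3

== RESULT ==
f | w | x
5 | r | s
7 | p | s
7 | s | r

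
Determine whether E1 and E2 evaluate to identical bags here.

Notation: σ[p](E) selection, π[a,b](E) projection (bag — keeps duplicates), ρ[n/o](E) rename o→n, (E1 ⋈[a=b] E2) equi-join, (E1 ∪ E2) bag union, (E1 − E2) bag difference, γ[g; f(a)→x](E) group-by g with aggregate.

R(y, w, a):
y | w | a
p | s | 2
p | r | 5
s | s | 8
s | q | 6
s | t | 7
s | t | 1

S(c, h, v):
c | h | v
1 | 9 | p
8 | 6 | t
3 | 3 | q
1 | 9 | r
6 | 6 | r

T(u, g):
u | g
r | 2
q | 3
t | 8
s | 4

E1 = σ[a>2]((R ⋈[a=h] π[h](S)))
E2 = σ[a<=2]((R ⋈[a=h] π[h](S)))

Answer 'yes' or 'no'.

E1 row counts bottom-up:
  R → 6
  S → 5
  π[h](S) → 5
  (R ⋈[a=h] π[h](S)) → 2
  σ[a>2]((R ⋈[a=h] π[h](S))) → 2
E2 row counts bottom-up:
  R → 6
  S → 5
  π[h](S) → 5
  (R ⋈[a=h] π[h](S)) → 2
  σ[a<=2]((R ⋈[a=h] π[h](S))) → 0

E1 result:
y | w | a | h
s | q | 6 | 6
s | q | 6 | 6
E2 result:
y | w | a | h
(0 rows)
Witness: ('s', 'q', 6, 6) appears 2× in E1 but 0× in E2.

no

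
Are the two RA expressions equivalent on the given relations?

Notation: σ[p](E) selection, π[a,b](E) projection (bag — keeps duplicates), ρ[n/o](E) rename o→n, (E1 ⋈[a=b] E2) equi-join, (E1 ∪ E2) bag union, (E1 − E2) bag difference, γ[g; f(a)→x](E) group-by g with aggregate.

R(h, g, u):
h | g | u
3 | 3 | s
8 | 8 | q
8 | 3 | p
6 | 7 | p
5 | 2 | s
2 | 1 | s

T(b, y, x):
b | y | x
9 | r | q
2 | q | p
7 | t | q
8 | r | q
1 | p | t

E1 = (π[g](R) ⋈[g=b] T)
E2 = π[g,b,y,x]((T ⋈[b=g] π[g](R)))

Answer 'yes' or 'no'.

E1 row counts bottom-up:
  R → 6
  π[g](R) → 6
  T → 5
  (π[g](R) ⋈[g=b] T) → 4
E2 row counts bottom-up:
  T → 5
  R → 6
  π[g](R) → 6
  (T ⋈[b=g] π[g](R)) → 4
  π[g,b,y,x]((T ⋈[b=g] π[g](R))) → 4

E1 and E2 produce the same multiset:
g | b | y | x
1 | 1 | p | t
2 | 2 | q | p
7 | 7 | t | q
8 | 8 | r | q

yes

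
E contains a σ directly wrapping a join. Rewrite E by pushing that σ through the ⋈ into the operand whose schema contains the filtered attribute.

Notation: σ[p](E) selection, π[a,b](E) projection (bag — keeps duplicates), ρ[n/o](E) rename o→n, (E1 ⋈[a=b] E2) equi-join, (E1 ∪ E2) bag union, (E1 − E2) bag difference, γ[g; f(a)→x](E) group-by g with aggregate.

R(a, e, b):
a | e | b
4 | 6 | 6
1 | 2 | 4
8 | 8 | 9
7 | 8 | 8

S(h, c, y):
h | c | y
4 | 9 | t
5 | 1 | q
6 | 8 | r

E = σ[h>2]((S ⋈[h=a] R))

σ filters on h, owned by the left side.
E' = (σ[h>2](S) ⋈[h=a] R)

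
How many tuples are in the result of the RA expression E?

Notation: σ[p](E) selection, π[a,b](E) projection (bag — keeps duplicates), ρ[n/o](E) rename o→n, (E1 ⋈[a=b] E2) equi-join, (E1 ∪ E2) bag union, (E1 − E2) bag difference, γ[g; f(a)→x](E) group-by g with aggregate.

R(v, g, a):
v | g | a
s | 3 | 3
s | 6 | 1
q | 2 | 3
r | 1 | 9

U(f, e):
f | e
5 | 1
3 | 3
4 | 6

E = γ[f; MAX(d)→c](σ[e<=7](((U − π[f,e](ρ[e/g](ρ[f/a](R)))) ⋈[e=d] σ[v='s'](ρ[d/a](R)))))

Per-node cardinality:
  U → 3
  R → 4
  ρ[f/a](R) → 4
  ρ[e/g](ρ[f/a](R)) → 4
  π[f,e](ρ[e/g](ρ[f/a](R))) → 4
  (U − π[f,e](ρ[e/g](ρ[f/a](R)))) → 2
  R → 4
  ρ[d/a](R) → 4
  σ[v='s'](ρ[d/a](R)) → 2
  ((U − π[f,e](ρ[e/g](ρ[f/a](R)))) ⋈[e=d] σ[v='s'](ρ[d/a](R))) → 1
  σ[e<=7](((U − π[f,e](ρ[e/g](ρ[f/a](R)))) ⋈[e=d] σ[v='s'](ρ[d/a](R)))) → 1
  γ[f; MAX(d)→c](σ[e<=7](((U − π[f,e](ρ[e/g](ρ[f/a](R)))) ⋈[e=d] σ[v='s'](ρ[d/a](R))))) → 1

|E| = 1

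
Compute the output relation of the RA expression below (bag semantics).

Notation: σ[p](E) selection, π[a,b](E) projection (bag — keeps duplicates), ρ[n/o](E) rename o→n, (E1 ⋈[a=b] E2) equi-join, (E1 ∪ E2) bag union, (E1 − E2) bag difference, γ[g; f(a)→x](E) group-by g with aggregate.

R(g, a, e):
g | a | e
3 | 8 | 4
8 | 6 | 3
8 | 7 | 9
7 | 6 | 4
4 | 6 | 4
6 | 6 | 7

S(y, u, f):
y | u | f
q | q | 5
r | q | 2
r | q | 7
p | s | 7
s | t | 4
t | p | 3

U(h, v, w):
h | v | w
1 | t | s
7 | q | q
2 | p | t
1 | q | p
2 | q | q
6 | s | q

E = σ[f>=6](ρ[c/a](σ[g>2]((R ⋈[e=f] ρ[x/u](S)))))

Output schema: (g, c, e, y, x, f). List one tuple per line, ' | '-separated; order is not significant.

Stepwise |·|:
  R → 6
  S → 6
  ρ[x/u](S) → 6
  (R ⋈[e=f] ρ[x/u](S)) → 6
  σ[g>2]((R ⋈[e=f] ρ[x/u](S))) → 6
  ρ[c/a](σ[g>2]((R ⋈[e=f] ρ[x/u](S)))) → 6
  σ[f>=6](ρ[c/a](σ[g>2]((R ⋈[e=f] ρ[x/u](S))))) → 2

== RESULT ==
g | c | e | y | x | f
6 | 6 | 7 | p | s | 7
6 | 6 | 7 | r | q | 7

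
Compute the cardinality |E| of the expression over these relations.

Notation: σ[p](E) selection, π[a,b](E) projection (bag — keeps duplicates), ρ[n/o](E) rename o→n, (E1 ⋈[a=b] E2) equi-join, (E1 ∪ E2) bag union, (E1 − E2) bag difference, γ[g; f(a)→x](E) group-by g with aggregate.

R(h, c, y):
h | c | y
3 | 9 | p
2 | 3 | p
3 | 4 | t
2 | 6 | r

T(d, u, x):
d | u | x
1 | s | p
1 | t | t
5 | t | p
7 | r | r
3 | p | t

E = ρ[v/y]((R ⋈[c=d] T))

Row counts bottom-up:
  R → 4
  T → 5
  (R ⋈[c=d] T) → 1
  ρ[v/y]((R ⋈[c=d] T)) → 1

|E| = 1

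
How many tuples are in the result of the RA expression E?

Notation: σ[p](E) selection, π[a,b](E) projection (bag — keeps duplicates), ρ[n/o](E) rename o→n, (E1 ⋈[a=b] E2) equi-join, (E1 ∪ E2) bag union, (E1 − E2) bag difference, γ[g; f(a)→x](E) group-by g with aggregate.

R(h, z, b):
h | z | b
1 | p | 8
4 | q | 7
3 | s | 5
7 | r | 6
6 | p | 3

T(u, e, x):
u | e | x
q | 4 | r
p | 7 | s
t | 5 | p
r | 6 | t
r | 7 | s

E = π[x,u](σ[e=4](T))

Row counts bottom-up:
  T → 5
  σ[e=4](T) → 1
  π[x,u](σ[e=4](T)) → 1

|E| = 1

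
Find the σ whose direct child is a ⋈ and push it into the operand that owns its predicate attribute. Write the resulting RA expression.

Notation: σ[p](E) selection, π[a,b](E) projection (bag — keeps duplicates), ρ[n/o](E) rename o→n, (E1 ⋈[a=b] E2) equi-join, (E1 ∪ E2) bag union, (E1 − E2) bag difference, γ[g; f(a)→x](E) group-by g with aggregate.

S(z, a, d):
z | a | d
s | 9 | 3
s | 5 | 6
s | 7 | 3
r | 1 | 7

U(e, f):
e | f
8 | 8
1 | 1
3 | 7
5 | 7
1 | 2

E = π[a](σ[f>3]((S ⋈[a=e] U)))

σ filters on f, owned by the right side.
E' = π[a]((S ⋈[a=e] σ[f>3](U)))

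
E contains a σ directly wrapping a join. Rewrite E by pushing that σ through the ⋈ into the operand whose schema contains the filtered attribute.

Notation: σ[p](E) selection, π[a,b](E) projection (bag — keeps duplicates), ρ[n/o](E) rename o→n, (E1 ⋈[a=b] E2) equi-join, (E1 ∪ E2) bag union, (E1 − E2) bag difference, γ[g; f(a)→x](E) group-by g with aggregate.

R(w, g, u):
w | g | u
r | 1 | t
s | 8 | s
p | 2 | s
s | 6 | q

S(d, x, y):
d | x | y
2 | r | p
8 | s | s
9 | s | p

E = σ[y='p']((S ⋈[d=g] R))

σ filters on y, owned by the left side.
E' = (σ[y='p'](S) ⋈[d=g] R)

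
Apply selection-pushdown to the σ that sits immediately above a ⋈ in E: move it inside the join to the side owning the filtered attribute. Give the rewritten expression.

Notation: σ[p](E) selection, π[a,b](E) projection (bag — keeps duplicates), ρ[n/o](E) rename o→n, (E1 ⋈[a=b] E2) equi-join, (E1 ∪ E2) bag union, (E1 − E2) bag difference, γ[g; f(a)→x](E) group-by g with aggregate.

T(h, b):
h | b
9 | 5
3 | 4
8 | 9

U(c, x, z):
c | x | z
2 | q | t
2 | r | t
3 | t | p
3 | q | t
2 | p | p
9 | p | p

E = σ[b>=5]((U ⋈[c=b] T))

σ filters on b, owned by the right side.
E' = (U ⋈[c=b] σ[b>=5](T))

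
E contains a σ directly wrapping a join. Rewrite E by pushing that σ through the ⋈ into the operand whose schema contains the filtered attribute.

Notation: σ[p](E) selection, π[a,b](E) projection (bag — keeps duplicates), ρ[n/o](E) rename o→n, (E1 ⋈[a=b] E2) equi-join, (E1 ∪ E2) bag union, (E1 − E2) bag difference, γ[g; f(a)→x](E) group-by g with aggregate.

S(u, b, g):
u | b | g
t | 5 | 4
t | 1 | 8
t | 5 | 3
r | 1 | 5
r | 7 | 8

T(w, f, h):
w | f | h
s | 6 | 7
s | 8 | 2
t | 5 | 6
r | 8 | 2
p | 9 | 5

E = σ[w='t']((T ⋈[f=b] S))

σ filters on w, owned by the left side.
E' = (σ[w='t'](T) ⋈[f=b] S)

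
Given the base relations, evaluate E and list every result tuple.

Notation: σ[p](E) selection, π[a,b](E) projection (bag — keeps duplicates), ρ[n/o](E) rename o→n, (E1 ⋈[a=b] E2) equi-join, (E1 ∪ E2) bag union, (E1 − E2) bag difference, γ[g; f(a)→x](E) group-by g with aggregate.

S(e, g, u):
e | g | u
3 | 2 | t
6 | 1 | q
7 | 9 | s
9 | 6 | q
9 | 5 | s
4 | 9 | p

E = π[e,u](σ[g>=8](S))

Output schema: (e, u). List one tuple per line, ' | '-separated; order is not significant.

Stepwise |·|:
  S → 6
  σ[g>=8](S) → 2
  π[e,u](σ[g>=8](S)) → 2

== RESULT ==
e | u
4 | p
7 | s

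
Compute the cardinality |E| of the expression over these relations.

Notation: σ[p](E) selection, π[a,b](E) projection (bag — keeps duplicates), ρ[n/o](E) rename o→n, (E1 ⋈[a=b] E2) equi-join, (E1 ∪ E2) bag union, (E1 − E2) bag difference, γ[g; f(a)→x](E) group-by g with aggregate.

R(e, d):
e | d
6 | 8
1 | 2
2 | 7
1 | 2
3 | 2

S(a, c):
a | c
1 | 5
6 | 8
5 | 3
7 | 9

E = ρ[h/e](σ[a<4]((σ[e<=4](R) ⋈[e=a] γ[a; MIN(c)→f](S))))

Row counts bottom-up:
  R → 5
  σ[e<=4](R) → 4
  S → 4
  γ[a; MIN(c)→f](S) → 4
  (σ[e<=4](R) ⋈[e=a] γ[a; MIN(c)→f](S)) → 2
  σ[a<4]((σ[e<=4](R) ⋈[e=a] γ[a; MIN(c)→f](S))) → 2
  ρ[h/e](σ[a<4]((σ[e<=4](R) ⋈[e=a] γ[a; MIN(c)→f](S)))) → 2

|E| = 2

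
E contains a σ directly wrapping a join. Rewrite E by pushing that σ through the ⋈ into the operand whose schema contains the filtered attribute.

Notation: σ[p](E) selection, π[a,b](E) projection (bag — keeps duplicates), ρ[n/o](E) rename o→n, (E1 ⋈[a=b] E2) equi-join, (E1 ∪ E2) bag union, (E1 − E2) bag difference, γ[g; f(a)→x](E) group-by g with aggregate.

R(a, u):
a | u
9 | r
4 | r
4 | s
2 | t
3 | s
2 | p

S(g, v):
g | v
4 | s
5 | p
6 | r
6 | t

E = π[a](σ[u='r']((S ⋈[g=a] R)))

σ filters on u, owned by the right side.
E' = π[a]((S ⋈[g=a] σ[u='r'](R)))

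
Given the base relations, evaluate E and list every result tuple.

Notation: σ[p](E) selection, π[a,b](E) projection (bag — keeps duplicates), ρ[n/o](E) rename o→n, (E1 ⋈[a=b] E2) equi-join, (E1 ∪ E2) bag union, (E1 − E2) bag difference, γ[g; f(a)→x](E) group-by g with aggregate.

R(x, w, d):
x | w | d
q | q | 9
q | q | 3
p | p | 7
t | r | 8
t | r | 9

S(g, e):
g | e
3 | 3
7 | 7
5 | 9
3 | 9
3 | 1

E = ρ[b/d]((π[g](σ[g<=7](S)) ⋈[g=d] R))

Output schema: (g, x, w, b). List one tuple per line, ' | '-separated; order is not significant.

Row counts bottom-up:
  S → 5
  σ[g<=7](S) → 5
  π[g](σ[g<=7](S)) → 5
  R → 5
  (π[g](σ[g<=7](S)) ⋈[g=d] R) → 4
  ρ[b/d]((π[g](σ[g<=7](S)) ⋈[g=d] R)) → 4

== RESULT ==
g | x | w | b
3 | q | q | 3
3 | q | q | 3
3 | q | q | 3
7 | p | p | 7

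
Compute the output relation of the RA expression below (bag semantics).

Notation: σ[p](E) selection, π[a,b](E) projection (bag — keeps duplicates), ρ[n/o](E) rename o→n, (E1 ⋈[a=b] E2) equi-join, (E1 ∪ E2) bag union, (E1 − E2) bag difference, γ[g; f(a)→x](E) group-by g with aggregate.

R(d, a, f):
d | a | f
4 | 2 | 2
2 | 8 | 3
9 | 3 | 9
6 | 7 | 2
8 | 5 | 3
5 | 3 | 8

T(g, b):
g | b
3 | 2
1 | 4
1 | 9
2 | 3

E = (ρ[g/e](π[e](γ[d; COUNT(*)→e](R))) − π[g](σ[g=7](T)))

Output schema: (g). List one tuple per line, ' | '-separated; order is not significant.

Per-node cardinality:
  R → 6
  γ[d; COUNT(*)→e](R) → 6
  π[e](γ[d; COUNT(*)→e](R)) → 6
  ρ[g/e](π[e](γ[d; COUNT(*)→e](R))) → 6
  T → 4
  σ[g=7](T) → 0
  π[g](σ[g=7](T)) → 0
  (ρ[g/e](π[e](γ[d; COUNT(*)→e](R))) − π[g](σ[g=7](T))) → 6

== RESULT ==
g
1
1
1
1
1
1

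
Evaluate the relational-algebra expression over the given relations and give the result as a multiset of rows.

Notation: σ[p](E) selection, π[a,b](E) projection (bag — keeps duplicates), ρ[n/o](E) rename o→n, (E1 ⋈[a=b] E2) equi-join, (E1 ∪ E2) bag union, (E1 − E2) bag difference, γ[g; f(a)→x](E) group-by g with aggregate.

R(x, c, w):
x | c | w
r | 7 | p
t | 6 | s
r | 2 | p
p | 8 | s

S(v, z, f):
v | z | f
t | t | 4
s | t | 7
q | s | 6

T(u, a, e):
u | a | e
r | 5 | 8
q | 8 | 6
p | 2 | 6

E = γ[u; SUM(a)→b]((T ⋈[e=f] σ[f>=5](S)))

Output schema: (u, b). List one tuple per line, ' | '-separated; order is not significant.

Row counts bottom-up:
  T → 3
  S → 3
  σ[f>=5](S) → 2
  (T ⋈[e=f] σ[f>=5](S)) → 2
  γ[u; SUM(a)→b]((T ⋈[e=f] σ[f>=5](S))) → 2

== RESULT ==
u | b
p | 2
q | 8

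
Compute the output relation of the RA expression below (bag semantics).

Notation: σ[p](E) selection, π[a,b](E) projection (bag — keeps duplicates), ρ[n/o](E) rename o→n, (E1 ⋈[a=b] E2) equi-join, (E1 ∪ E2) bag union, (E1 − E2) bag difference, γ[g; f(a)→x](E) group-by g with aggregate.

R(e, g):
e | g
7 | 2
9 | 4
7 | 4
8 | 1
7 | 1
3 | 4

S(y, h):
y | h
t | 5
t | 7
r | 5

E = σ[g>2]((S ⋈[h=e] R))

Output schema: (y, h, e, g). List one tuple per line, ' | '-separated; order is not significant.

Per-node cardinality:
  S → 3
  R → 6
  (S ⋈[h=e] R) → 3
  σ[g>2]((S ⋈[h=e] R)) → 1

== RESULT ==
y | h | e | g
t | 7 | 7 | 4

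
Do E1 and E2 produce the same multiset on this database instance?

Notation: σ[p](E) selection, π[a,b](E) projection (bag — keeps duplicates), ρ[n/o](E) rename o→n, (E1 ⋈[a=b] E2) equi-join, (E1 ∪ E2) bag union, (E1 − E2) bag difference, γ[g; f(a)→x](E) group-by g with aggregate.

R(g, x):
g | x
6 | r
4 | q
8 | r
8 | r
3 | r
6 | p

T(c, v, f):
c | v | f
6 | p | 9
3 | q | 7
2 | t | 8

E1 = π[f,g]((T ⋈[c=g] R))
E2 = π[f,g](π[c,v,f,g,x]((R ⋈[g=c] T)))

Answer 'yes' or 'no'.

E1 subexpression sizes:
  T → 3
  R → 6
  (T ⋈[c=g] R) → 3
  π[f,g]((T ⋈[c=g] R)) → 3
E2 subexpression sizes:
  R → 6
  T → 3
  (R ⋈[g=c] T) → 3
  π[c,v,f,g,x]((R ⋈[g=c] T)) → 3
  π[f,g](π[c,v,f,g,x]((R ⋈[g=c] T))) → 3

E1 and E2 produce the same multiset:
f | g
7 | 3
9 | 6
9 | 6

yes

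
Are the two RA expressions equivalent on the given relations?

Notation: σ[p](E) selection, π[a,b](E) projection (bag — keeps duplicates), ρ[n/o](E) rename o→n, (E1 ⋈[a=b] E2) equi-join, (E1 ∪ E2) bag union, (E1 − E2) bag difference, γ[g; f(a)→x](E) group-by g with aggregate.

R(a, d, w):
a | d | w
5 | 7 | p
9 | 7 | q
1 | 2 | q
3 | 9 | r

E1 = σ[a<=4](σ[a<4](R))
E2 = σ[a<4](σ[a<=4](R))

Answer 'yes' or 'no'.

E1 subexpression sizes:
  R → 4
  σ[a<4](R) → 2
  σ[a<=4](σ[a<4](R)) → 2
E2 subexpression sizes:
  R → 4
  σ[a<=4](R) → 2
  σ[a<4](σ[a<=4](R)) → 2

E1 and E2 produce the same multiset:
a | d | w
1 | 2 | q
3 | 9 | r

yes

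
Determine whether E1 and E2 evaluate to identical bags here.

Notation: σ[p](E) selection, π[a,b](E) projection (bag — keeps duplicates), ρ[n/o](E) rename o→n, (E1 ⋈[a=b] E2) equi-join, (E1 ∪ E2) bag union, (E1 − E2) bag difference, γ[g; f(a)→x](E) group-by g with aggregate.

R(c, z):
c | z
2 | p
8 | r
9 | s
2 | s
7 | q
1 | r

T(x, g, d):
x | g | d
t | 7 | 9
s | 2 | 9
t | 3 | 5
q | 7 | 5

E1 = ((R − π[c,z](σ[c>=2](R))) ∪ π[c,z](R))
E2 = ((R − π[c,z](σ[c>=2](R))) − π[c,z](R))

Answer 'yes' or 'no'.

E1 subexpression sizes:
  R → 6
  R → 6
  σ[c>=2](R) → 5
  π[c,z](σ[c>=2](R)) → 5
  (R − π[c,z](σ[c>=2](R))) → 1
  R → 6
  π[c,z](R) → 6
  ((R − π[c,z](σ[c>=2](R))) ∪ π[c,z](R)) → 7
E2 subexpression sizes:
  R → 6
  R → 6
  σ[c>=2](R) → 5
  π[c,z](σ[c>=2](R)) → 5
  (R − π[c,z](σ[c>=2](R))) → 1
  R → 6
  π[c,z](R) → 6
  ((R − π[c,z](σ[c>=2](R))) − π[c,z](R)) → 0

E1 result:
c | z
1 | r
1 | r
2 | p
2 | s
7 | q
8 | r
9 | s
E2 result:
c | z
(0 rows)
Witness: (9, 's') appears 1× in E1 but 0× in E2.

no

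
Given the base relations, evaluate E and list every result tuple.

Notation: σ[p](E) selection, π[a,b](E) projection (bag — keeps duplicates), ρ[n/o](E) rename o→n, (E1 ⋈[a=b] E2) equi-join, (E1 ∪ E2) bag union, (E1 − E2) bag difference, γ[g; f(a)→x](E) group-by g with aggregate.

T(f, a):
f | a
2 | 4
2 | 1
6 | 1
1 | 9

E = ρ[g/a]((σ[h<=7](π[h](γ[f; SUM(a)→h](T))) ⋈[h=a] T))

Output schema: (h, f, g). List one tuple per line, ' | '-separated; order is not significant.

Stepwise |·|:
  T → 4
  γ[f; SUM(a)→h](T) → 3
  π[h](γ[f; SUM(a)→h](T)) → 3
  σ[h<=7](π[h](γ[f; SUM(a)→h](T))) → 2
  T → 4
  (σ[h<=7](π[h](γ[f; SUM(a)→h](T))) ⋈[h=a] T) → 2
  ρ[g/a]((σ[h<=7](π[h](γ[f; SUM(a)→h](T))) ⋈[h=a] T)) → 2

== RESULT ==
h | f | g
1 | 2 | 1
1 | 6 | 1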